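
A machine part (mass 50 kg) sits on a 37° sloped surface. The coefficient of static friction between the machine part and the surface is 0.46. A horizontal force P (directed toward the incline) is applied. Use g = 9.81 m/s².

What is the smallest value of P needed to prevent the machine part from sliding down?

The machine part tends to slide down (tan θ > μ_s), so at the point of impending slip friction acts up-slope at its limit: f = μ_s N.
Perpendicular to the incline: N = m g cos θ + P sin θ.
Along the incline: P cos θ + μ_s N = m g sin θ, i.e. P cos θ + μ_s (m g cos θ + P sin θ) = m g sin θ.
Solving, P (cos θ + μ_s sin θ) = m g (sin θ − μ_s cos θ), so P = 490×0.2344/1.075 = 107 N.

P_min ≈ 107 N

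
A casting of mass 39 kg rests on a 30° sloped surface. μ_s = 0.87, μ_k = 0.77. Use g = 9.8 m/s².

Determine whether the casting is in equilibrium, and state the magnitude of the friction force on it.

f ≈ 191 N

N = m g cos θ = 331 N.
Down-slope weight component: m g sin θ = 191 N.
μ_s N = 288 N.
191 ≤ 288 N, so it stays put; friction = 191 N.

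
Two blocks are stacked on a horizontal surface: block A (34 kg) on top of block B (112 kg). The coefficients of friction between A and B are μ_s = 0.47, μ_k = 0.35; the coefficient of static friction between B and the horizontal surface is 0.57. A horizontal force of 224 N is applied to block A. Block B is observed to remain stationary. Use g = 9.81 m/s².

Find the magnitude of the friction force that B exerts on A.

f ≈ 117 N

The normal force B exerts on A is simply A's weight, N₁ = 333.5 N.
Maximum static friction on A from B: μ_s N₁ = 0.47×333.5 = 156.8 N.
P = 224 N exceeds that limit, so A slips over B and the interface friction becomes kinetic: f₁ = μ_k N₁ = 0.35×333.5 = 117 N.
B experiences an equal 117 N forward from A (third law). B is in equilibrium, so the floor supplies f₂ = 117 N of static friction (limit μ_s(m_A+m_B)g = 816.4 N, not exceeded).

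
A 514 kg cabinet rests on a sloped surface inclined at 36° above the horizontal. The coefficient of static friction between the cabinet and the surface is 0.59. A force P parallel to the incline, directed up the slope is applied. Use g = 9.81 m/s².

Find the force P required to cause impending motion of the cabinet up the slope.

P ≈ 5370 N

At impending motion up the slope, friction acts down-slope at its limit: f = μ_s N.
P is parallel to the surface, so N = m g cos θ = 4080 N.
Along the incline: P = m g sin θ + μ_s N = 2960 + 0.59×4080 = 5370 N.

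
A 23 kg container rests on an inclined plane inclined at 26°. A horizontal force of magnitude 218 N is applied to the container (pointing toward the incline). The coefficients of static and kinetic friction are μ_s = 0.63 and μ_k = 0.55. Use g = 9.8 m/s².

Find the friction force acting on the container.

f ≈ 97.1 N (down the incline)

Normal direction: N = m g cos θ + P sin θ = 298.2 N.
Parallel to the incline: P cos θ − m g sin θ = 195.9 − 98.81 = 97.13 N; the friction needed to balance this is 97.13 N acting down the slope.
The limit of static friction is μ_s N = 187.8 N.
|f_req| = 97.13 ≤ 187.8 N → the container is in equilibrium; friction equals the required value.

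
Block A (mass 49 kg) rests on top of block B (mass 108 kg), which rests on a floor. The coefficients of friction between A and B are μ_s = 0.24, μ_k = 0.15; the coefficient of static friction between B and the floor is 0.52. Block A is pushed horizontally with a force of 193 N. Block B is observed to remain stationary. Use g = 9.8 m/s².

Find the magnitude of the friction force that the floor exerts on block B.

f ≈ 72 N

The normal force B exerts on A is simply A's weight, N₁ = 480.2 N.
So the A–B interface can sustain at most μ_s N₁ = 115.2 N of static friction.
Since P = 193 N > 115.2 N, A slides on B; the A–B friction is kinetic: f₁ = μ_k N₁ = 0.15×480.2 = 72 N.
By Newton's third law B feels 72 N forward from A. With B stationary, the floor's static friction on B balances it: f₂ = 72 N (well within μ_s(m_A+m_B)g = 800.1 N).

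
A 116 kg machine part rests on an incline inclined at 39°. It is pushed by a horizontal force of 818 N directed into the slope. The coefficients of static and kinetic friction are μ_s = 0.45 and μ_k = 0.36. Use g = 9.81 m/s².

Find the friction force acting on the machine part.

Resolve perpendicular to the incline: N = m g cos θ + P sin θ = 116×9.81×cos 39° + 818×sin 39° = 1399 N.
Parallel to the incline: P cos θ − m g sin θ = 635.7 − 716.1 = -80.44 N; the friction needed to balance this is 80.44 N acting up the slope.
The limit of static friction is μ_s N = 629.6 N.
Since 80.44 N is within the 629.6 N limit, the machine part stays put and friction is exactly 80.4 N.

f ≈ 80.4 N (up the incline)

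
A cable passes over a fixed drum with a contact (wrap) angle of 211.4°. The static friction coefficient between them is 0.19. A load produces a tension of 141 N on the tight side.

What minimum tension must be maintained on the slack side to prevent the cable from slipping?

T_min ≈ 69.9 N

Capstan equation at impending slip: T_tight/T_slack = e^{μβ}.
β = 211.4° = 3.69 rad; e^{μβ} = e^{0.19×3.69} = 2.016.
T_slack = T_tight / e^{μβ} = 141 / 2.016 = 69.9 N.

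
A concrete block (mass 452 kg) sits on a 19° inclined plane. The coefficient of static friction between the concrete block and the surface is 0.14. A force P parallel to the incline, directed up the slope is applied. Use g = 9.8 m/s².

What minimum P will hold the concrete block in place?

P_min ≈ 856 N

The concrete block tends to slide down (tan θ > μ_s), so at the point of impending slip friction acts up-slope at its limit: f = μ_s N.
P is parallel to the surface, so N = m g cos θ = 4190 N.
Along the incline: P + μ_s N = m g sin θ, so P = 1440 − 0.14×4190 = 856 N.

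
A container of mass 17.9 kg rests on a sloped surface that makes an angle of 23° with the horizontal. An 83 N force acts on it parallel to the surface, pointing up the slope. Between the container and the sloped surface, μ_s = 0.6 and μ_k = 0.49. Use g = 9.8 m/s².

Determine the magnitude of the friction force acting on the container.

f ≈ 14.5 N (down the incline)

The normal reaction is N = m g cos θ = 161.5 N.
For equilibrium along the incline the friction force must supply f = m g sin θ − P = 68.54 − 83 = -14.46 N (positive meaning up-slope).
Static friction can supply at most μ_s N = 96.88 N.
Since |-14.46| ≤ 96.88 N, static friction is sufficient; f equals the required value, not μ_s N.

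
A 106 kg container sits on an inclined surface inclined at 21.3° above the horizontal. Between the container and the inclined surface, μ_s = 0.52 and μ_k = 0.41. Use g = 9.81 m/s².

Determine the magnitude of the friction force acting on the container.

The normal reaction is N = m g cos θ = 968.8 N.
Along the slope the weight component is m g sin θ = 377.7 N; friction must supply exactly this, acting up-slope.
The static-friction ceiling is μ_s N = 0.52 × 968.8 = 503.8 N.
Since |377.7| ≤ 503.8 N, no slip — friction simply equals what equilibrium demands.

f ≈ 378 N (up the incline)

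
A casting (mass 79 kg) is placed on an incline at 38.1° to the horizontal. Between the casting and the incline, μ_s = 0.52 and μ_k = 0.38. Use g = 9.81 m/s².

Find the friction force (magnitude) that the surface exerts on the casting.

f ≈ 232 N (up the incline)

Perpendicular to the surface, N = m g cos θ = 79·9.81·cos 38.1° = 609.9 N.
Along the slope the weight component is m g sin θ = 478.2 N; friction must supply exactly this, acting up-slope.
Static friction can supply at most μ_s N = 317.1 N.
Since |478.2| > 317.1 N, static friction cannot hold it; the casting slides down the incline and kinetic friction applies: f = μ_k N = 0.38 × 609.9 = 232 N.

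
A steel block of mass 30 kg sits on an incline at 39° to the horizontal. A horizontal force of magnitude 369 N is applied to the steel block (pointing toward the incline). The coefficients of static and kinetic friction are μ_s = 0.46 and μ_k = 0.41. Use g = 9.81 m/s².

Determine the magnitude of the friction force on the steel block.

f ≈ 102 N (down the incline)

Normal direction: N = m g cos θ + P sin θ = 460.9 N.
Parallel to the incline: P cos θ − m g sin θ = 286.8 − 185.2 = 101.6 N; the friction needed to balance this is 101.6 N acting down the slope.
The limit of static friction is μ_s N = 212 N.
|f_req| = 101.6 ≤ 212 N → the steel block is in equilibrium; friction equals the required value.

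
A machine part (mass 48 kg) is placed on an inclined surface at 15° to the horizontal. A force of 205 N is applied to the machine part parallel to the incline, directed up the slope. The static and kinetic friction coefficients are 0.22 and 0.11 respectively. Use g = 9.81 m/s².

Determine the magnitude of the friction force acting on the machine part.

The normal reaction is N = m g cos θ = 454.8 N.
For equilibrium along the incline the friction force must supply f = m g sin θ − P = 121.9 − 205 = -83.13 N (positive meaning up-slope).
Static friction can supply at most μ_s N = 100.1 N.
Since |-83.13| ≤ 100.1 N, the machine part remains in static equilibrium and friction takes exactly the required value.

f ≈ 83.1 N (down the incline)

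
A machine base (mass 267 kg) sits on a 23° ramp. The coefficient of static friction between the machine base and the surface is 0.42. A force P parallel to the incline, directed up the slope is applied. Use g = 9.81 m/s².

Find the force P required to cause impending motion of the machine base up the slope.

At impending motion up the slope, friction acts down-slope at its limit: f = μ_s N.
P is parallel to the surface, so N = m g cos θ = 2410 N.
Along the incline: P = m g sin θ + μ_s N = 1020 + 0.42×2410 = 2040 N.

P ≈ 2040 N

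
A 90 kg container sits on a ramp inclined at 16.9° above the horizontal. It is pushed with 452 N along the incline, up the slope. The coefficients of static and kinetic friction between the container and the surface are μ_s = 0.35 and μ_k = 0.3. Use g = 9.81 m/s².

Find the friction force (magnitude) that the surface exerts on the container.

The normal reaction is N = m g cos θ = 844.8 N.
Parallel to the incline, ΣF = 0 gives f = m g sin θ − P = 256.7 − 452 = -195.3 N (up-slope positive).
The static-friction ceiling is μ_s N = 0.35 × 844.8 = 295.7 N.
Since |-195.3| ≤ 295.7 N, the container remains in static equilibrium and friction takes exactly the required value.

f ≈ 195 N (down the incline)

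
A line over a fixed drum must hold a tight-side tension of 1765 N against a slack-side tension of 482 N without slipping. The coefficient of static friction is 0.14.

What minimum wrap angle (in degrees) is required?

β_min ≈ 531°

T₂/T₁ = e^{μβ} → β = ln(T₂/T₁)/μ.
β = ln(1765/482)/0.14 = 1.298/0.14 = 9.271 rad.
In degrees: β = 9.271 × 180/π = 531°.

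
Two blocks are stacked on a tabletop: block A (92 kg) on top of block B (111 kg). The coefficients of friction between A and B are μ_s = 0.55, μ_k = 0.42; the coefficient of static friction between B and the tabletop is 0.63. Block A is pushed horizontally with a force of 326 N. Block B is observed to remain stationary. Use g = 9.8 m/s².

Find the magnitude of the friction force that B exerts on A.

The normal force B exerts on A is simply A's weight, N₁ = 901.6 N.
Maximum static friction on A from B: μ_s N₁ = 0.55×901.6 = 495.9 N.
P = 326 N is within that limit, so A and B move together (both at rest); the A–B friction is simply f₁ = P = 326 N.
B experiences an equal 326 N forward from A (third law). B is in equilibrium, so the floor supplies f₂ = 326 N of static friction (limit μ_s(m_A+m_B)g = 1253 N, not exceeded).

f ≈ 326 N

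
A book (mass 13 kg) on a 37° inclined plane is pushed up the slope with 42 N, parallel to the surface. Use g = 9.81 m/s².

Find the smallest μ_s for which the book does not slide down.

N = m g cos θ = 101.8 N.
Friction must make up the shortfall along the incline: f = m g sin θ − P = 76.75 − 42 = 34.75 N.
At the threshold f = μ_s N, so μ_s,min = 34.75/101.8 = 0.341.

μ_s,min ≈ 0.341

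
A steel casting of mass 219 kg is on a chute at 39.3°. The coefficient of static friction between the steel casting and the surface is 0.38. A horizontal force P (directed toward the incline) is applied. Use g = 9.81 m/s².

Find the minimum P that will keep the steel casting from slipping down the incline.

P_min ≈ 719 N

The steel casting tends to slide down (tan θ > μ_s), so at the point of impending slip friction acts up-slope at its limit: f = μ_s N.
Perpendicular to the incline: N = m g cos θ + P sin θ.
Along the incline: P cos θ + μ_s N = m g sin θ, i.e. P cos θ + μ_s (m g cos θ + P sin θ) = m g sin θ.
Solving, P (cos θ + μ_s sin θ) = m g (sin θ − μ_s cos θ), so P = 2150×0.3393/1.015 = 719 N.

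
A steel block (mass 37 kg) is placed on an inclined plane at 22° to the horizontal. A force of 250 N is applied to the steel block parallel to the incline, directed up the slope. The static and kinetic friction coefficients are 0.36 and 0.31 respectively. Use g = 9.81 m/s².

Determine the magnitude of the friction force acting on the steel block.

Perpendicular to the surface, N = m g cos θ = 37·9.81·cos 22° = 336.5 N.
For equilibrium along the incline the friction force must supply f = m g sin θ − P = 136 − 250 = -114 N (positive meaning up-slope).
Static friction can supply at most μ_s N = 121.2 N.
Since |-114| ≤ 121.2 N, the steel block remains in static equilibrium and friction takes exactly the required value.

f ≈ 114 N (down the incline)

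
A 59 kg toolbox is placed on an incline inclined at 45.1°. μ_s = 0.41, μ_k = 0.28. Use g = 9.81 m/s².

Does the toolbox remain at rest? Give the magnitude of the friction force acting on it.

N = m g cos θ = 409 N.
Down-slope weight component: m g sin θ = 410 N.
μ_s N = 168 N.
410 > 168 N, so it slides; kinetic friction f = μ_k N = 0.28×409 = 114 N.

f ≈ 114 N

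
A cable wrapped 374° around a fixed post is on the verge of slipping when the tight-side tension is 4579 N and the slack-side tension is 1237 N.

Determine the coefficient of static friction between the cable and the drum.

μ ≈ 0.201

T₂/T₁ = e^{μβ} → μ = ln(T₂/T₁)/β.
β = 374° = 6.528 rad.
μ = ln(4579/1237)/6.528 = ln(3.702)/6.528 = 0.201.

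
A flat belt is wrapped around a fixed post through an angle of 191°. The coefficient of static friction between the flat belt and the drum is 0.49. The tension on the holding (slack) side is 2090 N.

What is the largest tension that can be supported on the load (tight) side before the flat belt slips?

T_max ≈ 10700 N

At impending slip the capstan equation gives T₂/T₁ = e^{μβ} with β in radians.
β = 191° × π/180 = 3.334 rad.
e^{μβ} = e^{0.49×3.334} = 5.122.
T₂ = T₁ · e^{μβ} = 2090 × 5.122 = 10700 N.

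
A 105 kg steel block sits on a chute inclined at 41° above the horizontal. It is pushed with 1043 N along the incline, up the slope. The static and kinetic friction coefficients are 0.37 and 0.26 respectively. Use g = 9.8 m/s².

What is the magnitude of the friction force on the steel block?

Normal force: N = m g cos θ = 105 × 9.8 × cos 41° = 776.6 N.
The friction needed for equilibrium is m g sin θ − P = 675.1 − 1043 = -367.9 N, measured positive up-slope.
Static friction can supply at most μ_s N = 287.3 N.
|-367.9| exceeds 287.3 N, so the steel block slips up-slope; friction is kinetic, f = μ_k N = 0.26×776.6 = 202 N.

f ≈ 202 N (down the incline)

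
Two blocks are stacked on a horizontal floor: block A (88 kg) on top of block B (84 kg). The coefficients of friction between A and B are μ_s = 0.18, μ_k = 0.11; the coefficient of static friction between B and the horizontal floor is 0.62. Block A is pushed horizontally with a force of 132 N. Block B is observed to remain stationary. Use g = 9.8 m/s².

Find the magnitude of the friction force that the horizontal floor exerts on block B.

f ≈ 132 N

Between the blocks, N₁ = m_A g = 862.4 N.
So the A–B interface can sustain at most μ_s N₁ = 155.2 N of static friction.
Since P = 132 N ≤ 155.2 N, A does not slip on B; friction on A equals P = 132 N.
By Newton's third law B feels 132 N forward from A. With B stationary, the floor's static friction on B balances it: f₂ = 132 N (well within μ_s(m_A+m_B)g = 1045 N).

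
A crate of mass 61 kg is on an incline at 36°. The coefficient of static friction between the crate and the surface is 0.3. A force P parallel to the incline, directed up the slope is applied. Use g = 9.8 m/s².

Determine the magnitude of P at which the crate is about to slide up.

P ≈ 496 N

At impending motion up the slope, friction acts down-slope at its limit: f = μ_s N.
P is parallel to the surface, so N = m g cos θ = 484 N.
Along the incline: P = m g sin θ + μ_s N = 351 + 0.3×484 = 496 N.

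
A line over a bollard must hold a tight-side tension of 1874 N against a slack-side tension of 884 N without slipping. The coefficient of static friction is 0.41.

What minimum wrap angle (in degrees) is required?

β_min ≈ 105°

T₂/T₁ = e^{μβ} → β = ln(T₂/T₁)/μ.
β = ln(1874/884)/0.41 = 0.7514/0.41 = 1.833 rad.
In degrees: β = 1.833 × 180/π = 105°.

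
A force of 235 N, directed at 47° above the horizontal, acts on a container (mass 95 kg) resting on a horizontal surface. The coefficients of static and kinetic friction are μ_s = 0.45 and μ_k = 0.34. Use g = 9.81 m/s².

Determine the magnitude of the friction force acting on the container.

N = m g − P sin α = 932 − 235×sin 47° = 760.1 N.
The horizontal driving force is P cos α = 160.3 N, so equilibrium needs friction f = 160.3 N.
The static-friction limit is μ_s N = 342 N.
160.3 ≤ 342 N → static; friction equals the required 160 N.

f ≈ 160 N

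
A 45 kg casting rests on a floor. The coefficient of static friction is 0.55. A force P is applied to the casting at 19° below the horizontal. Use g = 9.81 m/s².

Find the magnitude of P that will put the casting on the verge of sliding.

P ≈ 317 N

N = m g + P sin α (the push presses the casting into the floor).
At impending slip, P cos α = μ_s N = μ_s (m g + P sin α).
Solving: P (cos α − μ_s sin α) = μ_s m g → P = 0.55×441/(cos 19° − 0.55 sin 19°) = 243/0.7665 = 317 N.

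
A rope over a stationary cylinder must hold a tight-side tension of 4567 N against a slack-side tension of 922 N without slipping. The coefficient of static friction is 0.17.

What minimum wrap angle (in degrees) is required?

β_min ≈ 539°

T₂/T₁ = e^{μβ} → β = ln(T₂/T₁)/μ.
β = ln(4567/922)/0.17 = 1.6/0.17 = 9.412 rad.
In degrees: β = 9.412 × 180/π = 539°.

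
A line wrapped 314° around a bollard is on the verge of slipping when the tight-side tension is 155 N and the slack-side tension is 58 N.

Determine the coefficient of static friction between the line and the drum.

T₂/T₁ = e^{μβ} → μ = ln(T₂/T₁)/β.
β = 314° = 5.48 rad.
μ = ln(155/58)/5.48 = ln(2.672)/5.48 = 0.179.

μ ≈ 0.179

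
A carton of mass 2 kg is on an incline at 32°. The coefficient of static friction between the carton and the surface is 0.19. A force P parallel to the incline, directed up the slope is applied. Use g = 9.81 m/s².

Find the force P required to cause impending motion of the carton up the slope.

P ≈ 13.6 N

At impending motion up the slope, friction acts down-slope at its limit: f = μ_s N.
P is parallel to the surface, so N = m g cos θ = 16.6 N.
Along the incline: P = m g sin θ + μ_s N = 10.4 + 0.19×16.6 = 13.6 N.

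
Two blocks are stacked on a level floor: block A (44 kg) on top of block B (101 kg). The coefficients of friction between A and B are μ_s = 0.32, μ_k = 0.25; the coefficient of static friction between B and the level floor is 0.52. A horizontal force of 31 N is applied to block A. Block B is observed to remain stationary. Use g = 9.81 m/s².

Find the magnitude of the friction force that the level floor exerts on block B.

Normal force at the A–B interface: N₁ = m_A g = 431.6 N.
Maximum static friction on A from B: μ_s N₁ = 0.32×431.6 = 138.1 N.
Since P = 31 N ≤ 138.1 N, A does not slip on B; friction on A equals P = 31 N.
B experiences an equal 31 N forward from A (third law). B is in equilibrium, so the floor supplies f₂ = 31 N of static friction (limit μ_s(m_A+m_B)g = 739.7 N, not exceeded).

f ≈ 31 N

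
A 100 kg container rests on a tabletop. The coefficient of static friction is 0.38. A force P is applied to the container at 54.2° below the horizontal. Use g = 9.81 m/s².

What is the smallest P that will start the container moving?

P ≈ 1350 N

N = m g + P sin α (the push presses the container into the tabletop).
At impending slip, P cos α = μ_s N = μ_s (m g + P sin α).
Solving: P (cos α − μ_s sin α) = μ_s m g → P = 0.38×981/(cos 54.2° − 0.38 sin 54.2°) = 373/0.2768 = 1350 N.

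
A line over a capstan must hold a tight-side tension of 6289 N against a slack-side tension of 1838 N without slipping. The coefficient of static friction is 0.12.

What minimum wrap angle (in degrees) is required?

β_min ≈ 587°

T₂/T₁ = e^{μβ} → β = ln(T₂/T₁)/μ.
β = ln(6289/1838)/0.12 = 1.23/0.12 = 10.25 rad.
In degrees: β = 10.25 × 180/π = 587°.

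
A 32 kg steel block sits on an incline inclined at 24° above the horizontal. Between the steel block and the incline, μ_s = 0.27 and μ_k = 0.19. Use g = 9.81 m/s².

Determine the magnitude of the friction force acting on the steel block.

Normal force: N = m g cos θ = 32 × 9.81 × cos 24° = 286.8 N.
Along the slope the weight component is m g sin θ = 127.7 N; friction must supply exactly this, acting up-slope.
The static-friction ceiling is μ_s N = 0.27 × 286.8 = 77.43 N.
Since |127.7| > 77.43 N, static friction cannot hold it; the steel block slides down the incline and kinetic friction applies: f = μ_k N = 0.19 × 286.8 = 54.5 N.

f ≈ 54.5 N (up the incline)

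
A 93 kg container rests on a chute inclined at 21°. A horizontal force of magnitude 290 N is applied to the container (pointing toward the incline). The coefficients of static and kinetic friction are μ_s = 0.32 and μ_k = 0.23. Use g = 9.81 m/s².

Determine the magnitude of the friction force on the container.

The horizontal push has a component P sin θ into the surface, so N = m g cos θ + P sin θ = 851.7 + 103.9 = 955.7 N.
Parallel to the incline: P cos θ − m g sin θ = 270.7 − 326.9 = -56.21 N; the friction needed to balance this is 56.21 N acting up the slope.
The limit of static friction is μ_s N = 305.8 N.
|f_req| = 56.21 ≤ 305.8 N → the container is in equilibrium; friction equals the required value.

f ≈ 56.2 N (up the incline)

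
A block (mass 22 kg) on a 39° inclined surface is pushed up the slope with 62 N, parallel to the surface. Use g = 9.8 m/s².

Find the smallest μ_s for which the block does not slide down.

N = m g cos θ = 167.6 N.
Friction must make up the shortfall along the incline: f = m g sin θ − P = 135.7 − 62 = 73.68 N.
At the threshold f = μ_s N, so μ_s,min = 73.68/167.6 = 0.44.

μ_s,min ≈ 0.44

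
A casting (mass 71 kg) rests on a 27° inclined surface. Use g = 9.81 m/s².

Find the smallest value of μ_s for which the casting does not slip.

μ_s,min ≈ 0.51

At the slip threshold m g sin θ = μ_s m g cos θ, so μ_s,min = tan θ.
μ_s,min = tan 27° = 0.51.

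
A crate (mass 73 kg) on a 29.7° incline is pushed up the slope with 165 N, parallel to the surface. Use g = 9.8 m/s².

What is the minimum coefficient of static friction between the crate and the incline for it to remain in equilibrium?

N = m g cos θ = 621.4 N.
Friction must make up the shortfall along the incline: f = m g sin θ − P = 354.5 − 165 = 189.5 N.
At the threshold f = μ_s N, so μ_s,min = 189.5/621.4 = 0.305.

μ_s,min ≈ 0.305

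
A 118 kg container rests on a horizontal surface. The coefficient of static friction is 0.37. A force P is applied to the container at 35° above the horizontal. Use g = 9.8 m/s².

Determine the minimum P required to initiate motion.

P ≈ 415 N

N = m g − P sin α (the pull lifts the container).
At impending slip, P cos α = μ_s N = μ_s (m g − P sin α).
Solving: P (cos α + μ_s sin α) = μ_s m g → P = 0.37×1160/(cos 35° + 0.37 sin 35°) = 428/1.031 = 415 N.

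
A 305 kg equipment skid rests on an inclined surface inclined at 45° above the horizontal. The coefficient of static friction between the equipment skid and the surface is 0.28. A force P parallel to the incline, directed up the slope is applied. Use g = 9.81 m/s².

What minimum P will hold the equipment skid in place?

The equipment skid tends to slide down (tan θ > μ_s), so at the point of impending slip friction acts up-slope at its limit: f = μ_s N.
P is parallel to the surface, so N = m g cos θ = 2120 N.
Along the incline: P + μ_s N = m g sin θ, so P = 2120 − 0.28×2120 = 1520 N.

P_min ≈ 1520 N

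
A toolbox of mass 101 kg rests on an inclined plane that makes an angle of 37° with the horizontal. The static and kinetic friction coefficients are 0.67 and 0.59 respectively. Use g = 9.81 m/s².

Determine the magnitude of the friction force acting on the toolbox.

Normal force: N = m g cos θ = 101 × 9.81 × cos 37° = 791.3 N.
For equilibrium along the incline, friction must balance the weight component: f = m g sin θ = 596.3 N up the slope.
The static-friction ceiling is μ_s N = 0.67 × 791.3 = 530.2 N.
|596.3| exceeds 530.2 N, so the toolbox slips down-slope; friction is kinetic, f = μ_k N = 0.59×791.3 = 467 N.

f ≈ 467 N (up the incline)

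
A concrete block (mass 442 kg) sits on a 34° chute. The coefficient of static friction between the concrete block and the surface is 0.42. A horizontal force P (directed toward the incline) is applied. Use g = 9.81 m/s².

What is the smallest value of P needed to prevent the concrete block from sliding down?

The concrete block tends to slide down (tan θ > μ_s), so at the point of impending slip friction acts up-slope at its limit: f = μ_s N.
Perpendicular to the incline: N = m g cos θ + P sin θ.
Along the incline: P cos θ + μ_s N = m g sin θ, i.e. P cos θ + μ_s (m g cos θ + P sin θ) = m g sin θ.
Solving, P (cos θ + μ_s sin θ) = m g (sin θ − μ_s cos θ), so P = 4340×0.211/1.064 = 860 N.

P_min ≈ 860 N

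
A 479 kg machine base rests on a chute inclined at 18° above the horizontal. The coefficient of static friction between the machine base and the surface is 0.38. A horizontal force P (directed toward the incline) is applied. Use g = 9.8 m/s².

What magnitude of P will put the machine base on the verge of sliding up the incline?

At impending motion up the slope, friction acts down-slope at its limit: f = μ_s N.
Perpendicular to the incline: N = m g cos θ + P sin θ.
Along the incline: P cos θ = m g sin θ + μ_s N = m g sin θ + μ_s (m g cos θ + P sin θ).
Solving, P (cos θ − μ_s sin θ) = m g (sin θ + μ_s cos θ), so P = 479×9.8×(sin 18° + 0.38 cos 18°)/(cos 18° − 0.38 sin 18°) = 4690×0.6704/0.8336 = 3780 N.

P ≈ 3780 N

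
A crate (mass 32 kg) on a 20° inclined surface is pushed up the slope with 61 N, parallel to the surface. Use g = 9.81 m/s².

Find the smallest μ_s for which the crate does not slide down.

N = m g cos θ = 295 N.
Friction must make up the shortfall along the incline: f = m g sin θ − P = 107.4 − 61 = 46.37 N.
At the threshold f = μ_s N, so μ_s,min = 46.37/295 = 0.157.

μ_s,min ≈ 0.157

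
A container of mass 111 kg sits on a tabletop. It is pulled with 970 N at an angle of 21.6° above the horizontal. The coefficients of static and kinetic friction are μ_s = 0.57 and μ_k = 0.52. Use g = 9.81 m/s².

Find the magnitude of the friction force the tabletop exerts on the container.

f ≈ 381 N

N = m g − P sin α = 1089 − 970×sin 21.6° = 731.8 N.
For equilibrium, f = P cos α = 970×cos 21.6° = 901.9 N.
The static-friction limit is μ_s N = 417.1 N.
901.9 > 417.1 N → the container slides; f = μ_k N = 0.52×731.8 = 381 N.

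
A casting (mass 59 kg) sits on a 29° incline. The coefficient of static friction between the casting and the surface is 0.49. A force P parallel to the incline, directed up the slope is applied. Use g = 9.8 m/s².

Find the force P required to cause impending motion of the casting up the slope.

P ≈ 528 N

At impending motion up the slope, friction acts down-slope at its limit: f = μ_s N.
P is parallel to the surface, so N = m g cos θ = 506 N.
Along the incline: P = m g sin θ + μ_s N = 280 + 0.49×506 = 528 N.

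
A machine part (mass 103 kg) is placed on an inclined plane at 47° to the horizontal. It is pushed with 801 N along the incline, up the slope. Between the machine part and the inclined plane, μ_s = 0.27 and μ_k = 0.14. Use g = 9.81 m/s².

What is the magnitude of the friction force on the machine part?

f ≈ 62 N (down the incline)

Normal force: N = m g cos θ = 103 × 9.81 × cos 47° = 689.1 N.
The friction needed for equilibrium is m g sin θ − P = 739 − 801 = -62.02 N, measured positive up-slope.
Maximum static friction available: μ_s N = 0.27 × 689.1 = 186.1 N.
Since |-62.02| ≤ 186.1 N, no slip — friction simply equals what equilibrium demands.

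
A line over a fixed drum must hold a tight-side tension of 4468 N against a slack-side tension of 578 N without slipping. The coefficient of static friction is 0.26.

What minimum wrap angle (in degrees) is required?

T₂/T₁ = e^{μβ} → β = ln(T₂/T₁)/μ.
β = ln(4468/578)/0.26 = 2.045/0.26 = 7.866 rad.
In degrees: β = 7.866 × 180/π = 451°.

β_min ≈ 451°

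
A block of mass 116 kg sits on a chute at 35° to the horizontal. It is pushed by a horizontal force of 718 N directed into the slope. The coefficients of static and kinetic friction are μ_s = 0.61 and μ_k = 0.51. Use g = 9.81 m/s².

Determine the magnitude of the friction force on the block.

f ≈ 64.6 N (up the incline)

The horizontal push has a component P sin θ into the surface, so N = m g cos θ + P sin θ = 932.2 + 411.8 = 1344 N.
Parallel to the incline: P cos θ − m g sin θ = 588.2 − 652.7 = -64.56 N; the friction needed to balance this is 64.56 N acting up the slope.
Maximum static friction: μ_s N = 0.61 × 1344 = 819.8 N.
|f_req| = 64.56 ≤ 819.8 N → the block is in equilibrium; friction equals the required value.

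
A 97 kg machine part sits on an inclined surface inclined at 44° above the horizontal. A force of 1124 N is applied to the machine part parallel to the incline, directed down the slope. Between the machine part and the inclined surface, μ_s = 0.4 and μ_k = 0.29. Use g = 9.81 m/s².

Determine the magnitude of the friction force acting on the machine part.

The normal reaction is N = m g cos θ = 684.5 N.
The friction needed for equilibrium is m g sin θ + P = 661 + 1124 = 1785 N, measured positive up-slope.
Maximum static friction available: μ_s N = 0.4 × 684.5 = 273.8 N.
|1785| exceeds 273.8 N, so the machine part slips down-slope; friction is kinetic, f = μ_k N = 0.29×684.5 = 199 N.

f ≈ 199 N (up the incline)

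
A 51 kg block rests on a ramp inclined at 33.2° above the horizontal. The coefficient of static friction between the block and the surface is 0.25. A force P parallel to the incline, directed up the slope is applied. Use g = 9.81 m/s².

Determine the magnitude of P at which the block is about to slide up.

At impending motion up the slope, friction acts down-slope at its limit: f = μ_s N.
P is parallel to the surface, so N = m g cos θ = 419 N.
Along the incline: P = m g sin θ + μ_s N = 274 + 0.25×419 = 379 N.

P ≈ 379 N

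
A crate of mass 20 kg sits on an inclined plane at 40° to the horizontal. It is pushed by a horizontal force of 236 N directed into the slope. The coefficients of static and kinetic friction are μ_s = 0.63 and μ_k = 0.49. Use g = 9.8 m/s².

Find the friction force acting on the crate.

f ≈ 54.8 N (down the incline)

Resolve perpendicular to the incline: N = m g cos θ + P sin θ = 20×9.8×cos 40° + 236×sin 40° = 301.8 N.
Parallel to the incline: P cos θ − m g sin θ = 180.8 − 126 = 54.8 N; the friction needed to balance this is 54.8 N acting down the slope.
Maximum static friction: μ_s N = 0.63 × 301.8 = 190.2 N.
|f_req| = 54.8 ≤ 190.2 N → the crate is in equilibrium; friction equals the required value.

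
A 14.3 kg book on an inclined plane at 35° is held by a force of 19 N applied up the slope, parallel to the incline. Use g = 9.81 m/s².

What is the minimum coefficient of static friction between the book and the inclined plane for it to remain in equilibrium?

N = m g cos θ = 114.9 N.
Friction must make up the shortfall along the incline: f = m g sin θ − P = 80.46 − 19 = 61.46 N.
At the threshold f = μ_s N, so μ_s,min = 61.46/114.9 = 0.535.

μ_s,min ≈ 0.535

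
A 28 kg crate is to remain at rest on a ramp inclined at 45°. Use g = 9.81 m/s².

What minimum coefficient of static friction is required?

At the slip threshold m g sin θ = μ_s m g cos θ, so μ_s,min = tan θ.
μ_s,min = tan 45° = 1.

μ_s,min ≈ 1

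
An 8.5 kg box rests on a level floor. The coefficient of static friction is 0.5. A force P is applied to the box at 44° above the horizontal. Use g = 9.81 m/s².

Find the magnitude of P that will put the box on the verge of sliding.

P ≈ 39.1 N

N = m g − P sin α (the pull lifts the box).
At impending slip, P cos α = μ_s N = μ_s (m g − P sin α).
Solving: P (cos α + μ_s sin α) = μ_s m g → P = 0.5×83.4/(cos 44° + 0.5 sin 44°) = 41.7/1.067 = 39.1 N.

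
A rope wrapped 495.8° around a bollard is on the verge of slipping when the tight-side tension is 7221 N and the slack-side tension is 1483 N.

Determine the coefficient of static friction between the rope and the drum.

μ ≈ 0.183

T₂/T₁ = e^{μβ} → μ = ln(T₂/T₁)/β.
β = 495.8° = 8.653 rad.
μ = ln(7221/1483)/8.653 = ln(4.869)/8.653 = 0.183.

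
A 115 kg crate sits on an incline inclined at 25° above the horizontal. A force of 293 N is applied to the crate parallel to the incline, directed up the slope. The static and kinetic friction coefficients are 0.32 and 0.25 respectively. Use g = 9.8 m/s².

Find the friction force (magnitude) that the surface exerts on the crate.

f ≈ 183 N (up the incline)

Normal force: N = m g cos θ = 115 × 9.8 × cos 25° = 1021 N.
Parallel to the incline, ΣF = 0 gives f = m g sin θ − P = 476.3 − 293 = 183.3 N (up-slope positive).
Maximum static friction available: μ_s N = 0.32 × 1021 = 326.9 N.
Since |183.3| ≤ 326.9 N, no slip — friction simply equals what equilibrium demands.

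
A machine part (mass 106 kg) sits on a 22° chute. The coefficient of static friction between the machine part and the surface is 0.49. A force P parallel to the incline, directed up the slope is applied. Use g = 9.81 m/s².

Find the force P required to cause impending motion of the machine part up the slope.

At impending motion up the slope, friction acts down-slope at its limit: f = μ_s N.
P is parallel to the surface, so N = m g cos θ = 964 N.
Along the incline: P = m g sin θ + μ_s N = 390 + 0.49×964 = 862 N.

P ≈ 862 N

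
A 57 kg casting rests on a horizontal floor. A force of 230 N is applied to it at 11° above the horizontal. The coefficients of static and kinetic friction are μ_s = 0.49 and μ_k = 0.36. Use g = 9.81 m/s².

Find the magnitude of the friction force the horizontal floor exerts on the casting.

f ≈ 226 N

N = m g − P sin α = 559.2 − 230×sin 11° = 515.3 N.
For equilibrium, f = P cos α = 230×cos 11° = 225.8 N.
μ_s N = 0.49 × 515.3 = 252.5 N.
Since 225.8 N does not exceed the limit, the casting stays at rest and f = 226 N.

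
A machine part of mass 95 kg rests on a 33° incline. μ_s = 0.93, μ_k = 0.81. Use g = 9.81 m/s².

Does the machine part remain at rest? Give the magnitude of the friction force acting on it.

f ≈ 508 N

N = m g cos θ = 782 N.
Down-slope weight component: m g sin θ = 508 N.
μ_s N = 727 N.
508 ≤ 727 N, so it stays put; friction = 508 N.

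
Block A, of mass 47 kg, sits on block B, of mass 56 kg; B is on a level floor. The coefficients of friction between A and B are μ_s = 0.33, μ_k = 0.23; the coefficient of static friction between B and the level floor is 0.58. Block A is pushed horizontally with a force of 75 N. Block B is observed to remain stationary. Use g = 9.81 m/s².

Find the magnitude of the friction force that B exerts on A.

f ≈ 75 N

Normal force at the A–B interface: N₁ = m_A g = 461.1 N.
So the A–B interface can sustain at most μ_s N₁ = 152.2 N of static friction.
P = 75 N is within that limit, so A and B move together (both at rest); the A–B friction is simply f₁ = P = 75 N.
By Newton's third law B feels 75 N forward from A. With B stationary, the floor's static friction on B balances it: f₂ = 75 N (well within μ_s(m_A+m_B)g = 586 N).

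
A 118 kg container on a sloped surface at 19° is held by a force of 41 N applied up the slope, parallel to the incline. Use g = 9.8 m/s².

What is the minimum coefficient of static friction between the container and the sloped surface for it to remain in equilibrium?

N = m g cos θ = 1093 N.
Friction must make up the shortfall along the incline: f = m g sin θ − P = 376.5 − 41 = 335.5 N.
At the threshold f = μ_s N, so μ_s,min = 335.5/1093 = 0.307.

μ_s,min ≈ 0.307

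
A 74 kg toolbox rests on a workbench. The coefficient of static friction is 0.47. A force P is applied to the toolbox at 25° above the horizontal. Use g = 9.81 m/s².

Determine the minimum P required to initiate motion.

P ≈ 309 N

N = m g − P sin α (the pull lifts the toolbox).
At impending slip, P cos α = μ_s N = μ_s (m g − P sin α).
Solving: P (cos α + μ_s sin α) = μ_s m g → P = 0.47×726/(cos 25° + 0.47 sin 25°) = 341/1.105 = 309 N.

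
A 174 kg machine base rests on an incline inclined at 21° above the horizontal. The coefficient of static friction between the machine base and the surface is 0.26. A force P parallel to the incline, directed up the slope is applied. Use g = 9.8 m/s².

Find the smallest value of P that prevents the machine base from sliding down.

P_min ≈ 197 N

The machine base tends to slide down (tan θ > μ_s), so at the point of impending slip friction acts up-slope at its limit: f = μ_s N.
P is parallel to the surface, so N = m g cos θ = 1590 N.
Along the incline: P + μ_s N = m g sin θ, so P = 611 − 0.26×1590 = 197 N.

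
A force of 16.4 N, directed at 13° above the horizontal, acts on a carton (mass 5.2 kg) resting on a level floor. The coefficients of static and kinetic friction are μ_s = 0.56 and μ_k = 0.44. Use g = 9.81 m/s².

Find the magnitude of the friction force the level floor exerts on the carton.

The vertical component of P reduces the normal force: N = m g − P sin α = 51.01 − 3.689 = 47.32 N.
The horizontal driving force is P cos α = 15.98 N, so equilibrium needs friction f = 15.98 N.
μ_s N = 0.56 × 47.32 = 26.5 N.
15.98 ≤ 26.5 N → static; friction equals the required 16 N.

f ≈ 16 N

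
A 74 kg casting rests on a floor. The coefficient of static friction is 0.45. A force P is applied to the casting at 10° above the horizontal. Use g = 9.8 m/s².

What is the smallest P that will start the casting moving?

N = m g − P sin α (the pull lifts the casting).
At impending slip, P cos α = μ_s N = μ_s (m g − P sin α).
Solving: P (cos α + μ_s sin α) = μ_s m g → P = 0.45×725/(cos 10° + 0.45 sin 10°) = 326/1.063 = 307 N.

P ≈ 307 N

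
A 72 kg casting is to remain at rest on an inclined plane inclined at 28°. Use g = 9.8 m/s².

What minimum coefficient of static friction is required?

μ_s,min ≈ 0.532

At the slip threshold m g sin θ = μ_s m g cos θ, so μ_s,min = tan θ.
μ_s,min = tan 28° = 0.532.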